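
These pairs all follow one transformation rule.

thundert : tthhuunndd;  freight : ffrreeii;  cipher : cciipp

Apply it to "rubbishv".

rruubbbbii

Each output is the input with this applied: delete the last 3 characters, then double every character.
On "rubbishv" that produces "rruubbbbii".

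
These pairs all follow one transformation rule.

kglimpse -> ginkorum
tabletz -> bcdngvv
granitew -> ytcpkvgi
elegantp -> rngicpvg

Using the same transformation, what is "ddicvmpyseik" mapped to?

Rule — shift every letter 2 places forward in the alphabet (wrapping around), then swap the first and last characters.
For "ddicvmpyseik", step one produces "ffkexoraugkm"; step two turns that into "mfkexoraugkf".

mfkexoraugkf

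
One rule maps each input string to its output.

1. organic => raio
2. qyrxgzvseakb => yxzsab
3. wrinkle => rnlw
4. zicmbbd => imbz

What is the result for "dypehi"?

Looking at the pairs, the operation is to move the first character to the end, then keep every other character starting from the first (positions 1st, 3rd, 5th, ...).
For "dypehi", step one produces "ypehid"; step two turns that into "yei".
(Check on "qyrxgzvseakb": → "yrxgzvseakbq" → "yxzsab" ✓)

yei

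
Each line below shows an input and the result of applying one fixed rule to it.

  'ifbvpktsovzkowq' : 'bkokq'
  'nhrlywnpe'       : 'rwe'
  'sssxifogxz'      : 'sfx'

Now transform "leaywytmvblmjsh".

Looking at the pairs, the operation is to keep one character in every 3, starting at position 3 (positions 3rd, 6th, 9th, ...).
Applying that to "leaywytmvblmjsh" gives "ayvmh".

ayvmh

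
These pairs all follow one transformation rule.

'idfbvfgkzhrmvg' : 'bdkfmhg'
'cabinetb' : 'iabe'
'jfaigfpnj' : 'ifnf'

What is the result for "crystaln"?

The pattern: keep every other character starting from the second (positions 2nd, 4th, 6th, ...), then swap each adjacent pair of characters (1↔2, 3↔4, ...).
Working it through for "crystaln": intermediate "rsan", final "srna".
(Check on "jfaigfpnj": → "fifn" → "ifnf" ✓)

srna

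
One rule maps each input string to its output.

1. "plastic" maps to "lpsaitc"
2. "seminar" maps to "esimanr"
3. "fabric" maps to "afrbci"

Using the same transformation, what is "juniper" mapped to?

ujinepr

In each case the input is transformed by: swap each adjacent pair of characters (1↔2, 3↔4, ...).
Applying that to "juniper" gives "ujinepr".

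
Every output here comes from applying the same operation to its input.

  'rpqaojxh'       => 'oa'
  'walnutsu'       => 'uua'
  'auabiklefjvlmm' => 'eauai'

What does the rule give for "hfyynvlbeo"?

eo

Looking at the pairs, the operation is to swap the front and back halves of the string, then keep only the vowels.
Working it through for "hfyynvlbeo": intermediate "vlbeohfyyn", final "eo".
(Check on "walnutsu": → "utsuwaln" → "uua" ✓)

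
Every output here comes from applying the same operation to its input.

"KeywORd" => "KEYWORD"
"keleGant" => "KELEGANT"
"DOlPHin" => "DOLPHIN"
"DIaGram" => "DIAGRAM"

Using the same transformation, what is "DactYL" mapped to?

The rule is to convert every letter to uppercase.
So "DactYL" becomes "DACTYL".

DACTYL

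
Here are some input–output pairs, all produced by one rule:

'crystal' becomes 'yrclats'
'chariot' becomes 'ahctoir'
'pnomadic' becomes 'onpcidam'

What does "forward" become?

Each output is the input with this applied: reverse the string, then move the last 3 characters to the front (rotate right by 3).
"forward" → "drawrof" → "rofdraw".

rofdraw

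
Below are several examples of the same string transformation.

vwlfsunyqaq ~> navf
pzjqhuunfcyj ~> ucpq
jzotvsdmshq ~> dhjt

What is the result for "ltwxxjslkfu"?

sflx

Each output is the input with this applied: keep one character in every 3, starting at position 1 (positions 1st, 4th, 7th, ...), then move the first 2 characters to the end (rotate left by 2).
Working it through for "ltwxxjslkfu": intermediate "lxsf", final "sflx".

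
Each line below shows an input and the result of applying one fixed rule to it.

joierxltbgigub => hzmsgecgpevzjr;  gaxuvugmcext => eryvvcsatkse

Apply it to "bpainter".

zpncyrgl

Each output is the input with this applied: take characters alternately from the front and the back (1st, last, 2nd, 2nd-last, ...), then shift every letter 2 places backward in the alphabet (wrapping around).
Starting from "bpainter": after the first operation, "brpeatin"; after the second, "zpncyrgl".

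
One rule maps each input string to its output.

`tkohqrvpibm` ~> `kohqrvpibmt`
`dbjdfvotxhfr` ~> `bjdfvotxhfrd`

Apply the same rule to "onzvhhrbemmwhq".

Looking at the pairs, the operation is to move the first character to the end.
Applying that to "onzvhhrbemmwhq" gives "nzvhhrbemmwhqo".

nzvhhrbemmwhqo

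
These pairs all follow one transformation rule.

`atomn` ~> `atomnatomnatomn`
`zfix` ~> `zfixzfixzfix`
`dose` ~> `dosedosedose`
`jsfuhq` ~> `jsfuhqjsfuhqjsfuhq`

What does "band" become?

What's happening: write the whole string 3 times in a row.
So "band" becomes "bandbandband".

bandbandband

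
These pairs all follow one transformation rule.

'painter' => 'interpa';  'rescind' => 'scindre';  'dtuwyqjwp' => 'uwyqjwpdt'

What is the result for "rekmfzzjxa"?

kmfzzjxare

Each output is the input with this applied: move the first 2 characters to the end (rotate left by 2).
On "rekmfzzjxa" that produces "kmfzzjxare".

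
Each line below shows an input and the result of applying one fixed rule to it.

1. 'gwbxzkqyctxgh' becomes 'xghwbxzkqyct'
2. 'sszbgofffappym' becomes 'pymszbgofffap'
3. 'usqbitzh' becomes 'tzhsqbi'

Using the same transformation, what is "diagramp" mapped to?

ampiagr

Rule — delete the first character, then move the last 3 characters to the front (rotate right by 3).
Working it through for "diagramp": intermediate "iagramp", final "ampiagr".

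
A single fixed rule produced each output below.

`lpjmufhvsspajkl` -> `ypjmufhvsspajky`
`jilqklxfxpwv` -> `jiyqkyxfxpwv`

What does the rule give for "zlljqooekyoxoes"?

In each case the input is transformed by: replace every "l" with "y".
For "zlljqooekyoxoes" the result is "zyyjqooekyoxoes".

zyyjqooekyoxoes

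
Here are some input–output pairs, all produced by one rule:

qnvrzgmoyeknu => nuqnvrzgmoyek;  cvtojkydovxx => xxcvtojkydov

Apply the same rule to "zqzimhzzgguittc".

tczqzimhzzgguit

The rule is to move the last 2 characters to the front (rotate right by 2).
Applying that to "zqzimhzzgguittc" gives "tczqzimhzzgguit".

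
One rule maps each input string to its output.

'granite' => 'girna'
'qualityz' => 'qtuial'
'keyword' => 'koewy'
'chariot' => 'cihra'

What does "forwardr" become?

froarw

Each output is the input with this applied: delete the last 2 characters, then take characters alternately from the front and the back (1st, last, 2nd, 2nd-last, ...).
For "forwardr", step one produces "forwar"; step two turns that into "froarw".
(Check on "granite": → "grani" → "girna" ✓)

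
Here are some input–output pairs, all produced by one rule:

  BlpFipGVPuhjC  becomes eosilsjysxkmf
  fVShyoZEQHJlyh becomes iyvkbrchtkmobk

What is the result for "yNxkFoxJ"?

In each case the input is transformed by: shift every letter 3 places forward in the alphabet (wrapping around), then convert every letter to lowercase.
Applying both steps to "yNxkFoxJ": "bQanIraM", then "bqaniram".
(Check on "fVShyoZEQHJlyh": → "iYVkbrCHTKMobk" → "iyvkbrchtkmobk" ✓)

bqaniram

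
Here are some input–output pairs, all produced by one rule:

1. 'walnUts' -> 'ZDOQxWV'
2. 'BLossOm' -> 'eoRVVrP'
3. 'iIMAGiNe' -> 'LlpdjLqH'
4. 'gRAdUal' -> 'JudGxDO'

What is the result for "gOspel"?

Each output is the input with this applied: flip the case of every letter, then shift every letter 3 places forward in the alphabet (wrapping around).
For "gOspel", step one produces "GoSPEL"; step two turns that into "JrVSHO".

JrVSHO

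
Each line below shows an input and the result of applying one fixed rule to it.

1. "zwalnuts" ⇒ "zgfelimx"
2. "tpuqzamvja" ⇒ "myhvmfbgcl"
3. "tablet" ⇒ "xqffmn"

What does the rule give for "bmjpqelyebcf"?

xkqnornyvbcq

The pattern: swap the front and back halves of the string, then shift every letter 12 places forward in the alphabet (wrapping around).
Starting from "bmjpqelyebcf": after the first operation, "lyebcfbmjpqe"; after the second, "xkqnornyvbcq".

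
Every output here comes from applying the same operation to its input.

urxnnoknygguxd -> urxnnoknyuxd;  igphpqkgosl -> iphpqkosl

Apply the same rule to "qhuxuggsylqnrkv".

Rule — remove every "g".
So "qhuxuggsylqnrkv" becomes "qhuxusylqnrkv".

qhuxusylqnrkv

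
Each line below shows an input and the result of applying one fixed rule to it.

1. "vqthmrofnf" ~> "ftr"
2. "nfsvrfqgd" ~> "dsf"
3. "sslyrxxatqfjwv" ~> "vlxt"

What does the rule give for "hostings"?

Each output is the input with this applied: move the last 3 characters to the front (rotate right by 3), then keep one character in every 3, starting at position 3 (positions 3rd, 6th, 9th, ...).
Working it through for "hostings": intermediate "ngshosti", final "ss".

ss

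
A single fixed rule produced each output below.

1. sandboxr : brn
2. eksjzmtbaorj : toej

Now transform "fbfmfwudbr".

The pattern: swap the front and back halves of the string, then keep one character in every 3, starting at position 1 (positions 1st, 4th, 7th, ...).
On "fbfmfwudbr" that produces "wbbf".

wbbf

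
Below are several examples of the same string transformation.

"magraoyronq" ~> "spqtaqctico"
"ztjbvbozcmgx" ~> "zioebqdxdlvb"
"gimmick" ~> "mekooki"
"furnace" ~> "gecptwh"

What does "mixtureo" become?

qgtwvzko

The transformation: reverse the string, then shift every letter 2 places forward in the alphabet (wrapping around).
So "mixtureo" becomes "qgtwvzko".
(Check on "furnace": → "ecanruf" → "gecptwh" ✓)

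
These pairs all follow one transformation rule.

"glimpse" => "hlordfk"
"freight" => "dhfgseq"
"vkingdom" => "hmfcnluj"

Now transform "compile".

lohkdbn

The pattern: shift every letter 1 place backward in the alphabet (wrapping around), then move the first 2 characters to the end (rotate left by 2).
On "compile" that produces "lohkdbn".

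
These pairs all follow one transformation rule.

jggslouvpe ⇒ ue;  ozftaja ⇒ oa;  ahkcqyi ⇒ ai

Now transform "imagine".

Each output is the input with this applied: keep one character in every 3, starting at position 1 (positions 1st, 4th, 7th, ...), then keep only the vowels.
For "imagine", step one produces "ige"; step two turns that into "ie".

ie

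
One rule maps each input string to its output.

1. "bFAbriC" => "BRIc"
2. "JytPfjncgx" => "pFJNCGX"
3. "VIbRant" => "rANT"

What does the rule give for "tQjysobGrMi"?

What's happening: delete the first 3 characters, then flip the case of every letter.
"tQjysobGrMi" → "ysobGrMi" → "YSOBgRmI".

YSOBgRmI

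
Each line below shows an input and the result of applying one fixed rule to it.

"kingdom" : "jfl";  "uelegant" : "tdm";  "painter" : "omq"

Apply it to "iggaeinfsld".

hzmk

The transformation: keep one character in every 3, starting at position 1 (positions 1st, 4th, 7th, ...), then shift every letter 1 place backward in the alphabet (wrapping around).
"iggaeinfsld" → "ianl" → "hzmk".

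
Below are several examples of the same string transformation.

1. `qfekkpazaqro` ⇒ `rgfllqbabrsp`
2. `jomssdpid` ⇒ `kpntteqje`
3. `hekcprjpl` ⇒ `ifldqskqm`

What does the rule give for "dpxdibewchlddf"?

What's happening: shift every letter 1 place forward in the alphabet (wrapping around).
For "dpxdibewchlddf" the result is "eqyejcfxdimeeg".

eqyejcfxdimeeg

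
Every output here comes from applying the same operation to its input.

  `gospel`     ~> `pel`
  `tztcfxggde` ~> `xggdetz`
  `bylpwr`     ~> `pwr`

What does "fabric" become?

ric

The rule is to swap the front and back halves of the string, then delete the last 3 characters.
Doing the same to "fabric": "ric".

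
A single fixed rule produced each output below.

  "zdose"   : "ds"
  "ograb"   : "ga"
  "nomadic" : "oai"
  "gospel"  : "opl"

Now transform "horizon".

oio

Looking at the pairs, the operation is to keep every other character starting from the second (positions 2nd, 4th, 6th, ...).
So "horizon" becomes "oio".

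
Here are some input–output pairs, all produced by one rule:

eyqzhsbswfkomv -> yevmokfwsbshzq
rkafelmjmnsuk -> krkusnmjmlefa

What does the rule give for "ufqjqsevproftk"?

fuktforpvesqjq

The rule is to reverse the string, then move the last 2 characters to the front (rotate right by 2).
On "ufqjqsevproftk": the first step gives "ktforpvesqjqfu", and the second then gives "fuktforpvesqjq".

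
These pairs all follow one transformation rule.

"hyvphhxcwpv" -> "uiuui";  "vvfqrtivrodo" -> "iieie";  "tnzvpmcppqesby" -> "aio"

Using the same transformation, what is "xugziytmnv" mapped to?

ai

The pattern: shift every letter 13 places forward in the alphabet (wrapping around) — i.e. ROT13, then keep only the vowels.
Working it through for "xugziytmnv": intermediate "khtmvlgzai", final "ai".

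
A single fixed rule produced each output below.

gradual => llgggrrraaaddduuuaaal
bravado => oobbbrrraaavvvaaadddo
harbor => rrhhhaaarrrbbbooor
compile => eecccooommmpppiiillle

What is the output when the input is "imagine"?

eeiiimmmaaagggiiinnne

Looking at the pairs, the operation is to repeat every character 3 times, then move the last 2 characters to the front (rotate right by 2).
For "imagine", step one produces "iiimmmaaagggiiinnneee"; step two turns that into "eeiiimmmaaagggiiinnne".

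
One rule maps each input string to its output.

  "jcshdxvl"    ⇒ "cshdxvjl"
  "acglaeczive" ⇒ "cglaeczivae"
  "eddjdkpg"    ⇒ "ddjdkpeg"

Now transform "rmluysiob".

mluysiorb

The pattern: swap the first and last characters, then move the first character to the end.
For "rmluysiob", step one produces "bmluysior"; step two turns that into "mluysiorb".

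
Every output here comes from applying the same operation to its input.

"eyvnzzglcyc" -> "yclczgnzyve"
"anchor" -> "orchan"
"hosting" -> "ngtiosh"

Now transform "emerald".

In each case the input is transformed by: reverse the string, then swap each adjacent pair of characters (1↔2, 3↔4, ...).
Working it through for "emerald": intermediate "dlareme", final "ldramee".
(Check on "eyvnzzglcyc": → "cyclgzznvye" → "yclczgnzyve" ✓)

ldramee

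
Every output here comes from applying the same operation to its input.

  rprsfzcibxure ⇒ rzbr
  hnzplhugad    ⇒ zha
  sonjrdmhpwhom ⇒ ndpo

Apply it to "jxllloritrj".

In each case the input is transformed by: keep one character in every 3, starting at position 3 (positions 3rd, 6th, 9th, ...).
For "jxllloritrj" the result is "lot".

lot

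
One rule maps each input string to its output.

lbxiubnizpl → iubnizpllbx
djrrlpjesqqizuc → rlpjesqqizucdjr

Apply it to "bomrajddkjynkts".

The pattern: move the first 3 characters to the end (rotate left by 3).
For "bomrajddkjynkts" the result is "rajddkjynktsbom".

rajddkjynktsbom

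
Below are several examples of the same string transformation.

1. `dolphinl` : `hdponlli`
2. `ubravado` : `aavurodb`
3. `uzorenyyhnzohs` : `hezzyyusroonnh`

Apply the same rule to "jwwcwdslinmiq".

dcwwwsqnmljii

Each output is the input with this applied: sort the characters into reverse alphabetical order, then move the last 2 characters to the front (rotate right by 2).
"jwwcwdslinmiq" → "wwwsqnmljiidc" → "dcwwwsqnmljii".
(Check on "uzorenyyhnzohs": → "zzyyusroonnhhe" → "hezzyyusroonnh" ✓)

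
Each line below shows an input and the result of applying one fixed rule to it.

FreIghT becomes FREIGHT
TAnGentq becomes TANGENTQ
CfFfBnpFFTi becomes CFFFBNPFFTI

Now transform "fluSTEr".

FLUSTER

In each case the input is transformed by: convert every letter to uppercase.
Applying that to "fluSTEr" gives "FLUSTER".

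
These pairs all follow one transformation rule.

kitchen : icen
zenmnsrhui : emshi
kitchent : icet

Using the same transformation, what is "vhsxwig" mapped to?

Looking at the pairs, the operation is to swap each adjacent pair of characters (1↔2, 3↔4, ...), then keep every other character starting from the first (positions 1st, 3rd, 5th, ...).
Starting from "vhsxwig": after the first operation, "hvxsiwg"; after the second, "hxig".

hxig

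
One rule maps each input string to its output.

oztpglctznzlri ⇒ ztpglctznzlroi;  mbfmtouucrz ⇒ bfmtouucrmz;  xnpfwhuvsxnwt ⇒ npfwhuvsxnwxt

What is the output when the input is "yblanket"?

blankeyt

Looking at the pairs, the operation is to swap the first and last characters, then move the first character to the end.
Doing the same to "yblanket": "blankeyt".
(Check on "mbfmtouucrz": → "zbfmtouucrm" → "bfmtouucrmz" ✓)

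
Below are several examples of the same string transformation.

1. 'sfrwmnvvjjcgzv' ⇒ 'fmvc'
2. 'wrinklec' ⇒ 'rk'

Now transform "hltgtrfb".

lt

Rule — keep one character in every 3, starting at position 2 (positions 2nd, 5th, 8th, ...), then delete the last character.
"hltgtrfb" → "ltb" → "lt".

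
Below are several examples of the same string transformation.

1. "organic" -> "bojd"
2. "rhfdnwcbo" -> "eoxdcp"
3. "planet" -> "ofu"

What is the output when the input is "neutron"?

Looking at the pairs, the operation is to shift every letter 1 place forward in the alphabet (wrapping around), then delete the first 3 characters.
Working it through for "neutron": intermediate "ofvuspo", final "uspo".

uspo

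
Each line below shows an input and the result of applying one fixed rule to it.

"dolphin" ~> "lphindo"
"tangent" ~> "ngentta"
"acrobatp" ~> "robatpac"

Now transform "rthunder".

What's happening: move the first 2 characters to the end (rotate left by 2).
For "rthunder" the result is "hunderrt".

hunderrt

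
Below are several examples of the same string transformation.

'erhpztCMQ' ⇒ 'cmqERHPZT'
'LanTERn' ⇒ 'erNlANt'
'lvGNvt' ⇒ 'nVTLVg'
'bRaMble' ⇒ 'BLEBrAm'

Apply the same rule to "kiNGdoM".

The rule is to flip the case of every letter, then move the last 3 characters to the front (rotate right by 3).
For "kiNGdoM", step one produces "KIngDOm"; step two turns that into "DOmKIng".

DOmKIng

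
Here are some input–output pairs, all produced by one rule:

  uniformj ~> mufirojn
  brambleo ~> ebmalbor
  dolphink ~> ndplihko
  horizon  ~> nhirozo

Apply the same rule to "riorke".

Looking at the pairs, the operation is to swap each adjacent pair of characters (1↔2, 3↔4, ...), then swap the first and last characters.
For "riorke" the result is "krroei".
(Check on "uniformj": → "nufirojm" → "mufirojn" ✓)

krroei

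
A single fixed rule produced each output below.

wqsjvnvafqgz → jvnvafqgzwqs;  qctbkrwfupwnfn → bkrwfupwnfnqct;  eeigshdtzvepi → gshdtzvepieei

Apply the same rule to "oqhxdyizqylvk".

xdyizqylvkoqh

The rule is to move the first 3 characters to the end (rotate left by 3).
So "oqhxdyizqylvk" becomes "xdyizqylvkoqh".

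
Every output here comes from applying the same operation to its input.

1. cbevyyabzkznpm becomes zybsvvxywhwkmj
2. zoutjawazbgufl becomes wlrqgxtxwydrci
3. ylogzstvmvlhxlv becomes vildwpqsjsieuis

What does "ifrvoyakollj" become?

The transformation: shift every letter 3 places backward in the alphabet (wrapping around).
Applying that to "ifrvoyakollj" gives "fcoslvxhliig".

fcoslvxhliig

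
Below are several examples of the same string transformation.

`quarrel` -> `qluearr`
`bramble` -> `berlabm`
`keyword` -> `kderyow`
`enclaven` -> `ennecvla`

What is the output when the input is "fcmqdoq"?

fqcomdq

The rule is to take characters alternately from the front and the back (1st, last, 2nd, 2nd-last, ...).
On "fcmqdoq" that produces "fqcomdq".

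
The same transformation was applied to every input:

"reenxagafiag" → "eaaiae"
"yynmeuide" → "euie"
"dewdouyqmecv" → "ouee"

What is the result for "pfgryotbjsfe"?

In each case the input is transformed by: move the first 2 characters to the end (rotate left by 2), then keep only the vowels.
Applying both steps to "pfgryotbjsfe": "gryotbjsfepf", then "oe".

oe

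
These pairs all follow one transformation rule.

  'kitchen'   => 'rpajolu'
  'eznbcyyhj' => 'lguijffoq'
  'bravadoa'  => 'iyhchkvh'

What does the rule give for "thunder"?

What's happening: shift every letter 7 places forward in the alphabet (wrapping around).
Doing the same to "thunder": "aobukly".

aobukly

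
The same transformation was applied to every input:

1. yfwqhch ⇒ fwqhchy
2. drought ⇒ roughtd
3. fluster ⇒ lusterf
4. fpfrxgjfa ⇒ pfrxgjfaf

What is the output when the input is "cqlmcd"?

Each output is the input with this applied: move the first character to the end.
Doing the same to "cqlmcd": "qlmcdc".

qlmcdc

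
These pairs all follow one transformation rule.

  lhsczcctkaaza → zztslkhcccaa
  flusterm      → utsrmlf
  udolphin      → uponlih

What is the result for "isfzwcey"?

In each case the input is transformed by: sort the characters into reverse alphabetical order, then delete the last character.
Working it through for "isfzwcey": intermediate "zywsifec", final "zywsife".

zywsife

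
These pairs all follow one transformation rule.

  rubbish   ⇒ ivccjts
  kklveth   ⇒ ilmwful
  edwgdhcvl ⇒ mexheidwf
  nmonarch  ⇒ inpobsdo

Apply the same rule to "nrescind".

esftdjoo

The pattern: swap the first and last characters, then shift every letter 1 place forward in the alphabet (wrapping around).
Applying both steps to "nrescind": "drescinn", then "esftdjoo".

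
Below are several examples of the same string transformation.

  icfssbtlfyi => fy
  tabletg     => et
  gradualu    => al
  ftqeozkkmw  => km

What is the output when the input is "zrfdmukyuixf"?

ix

The rule is to move the last character to the front, then keep only the last 2 characters.
Working it through for "zrfdmukyuixf": intermediate "fzrfdmukyuix", final "ix".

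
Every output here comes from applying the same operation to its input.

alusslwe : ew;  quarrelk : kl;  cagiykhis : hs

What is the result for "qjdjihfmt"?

ft

In each case the input is transformed by: swap each adjacent pair of characters (1↔2, 3↔4, ...), then keep only the last 2 characters.
For "qjdjihfmt", step one produces "jqjdhimft"; step two turns that into "ft".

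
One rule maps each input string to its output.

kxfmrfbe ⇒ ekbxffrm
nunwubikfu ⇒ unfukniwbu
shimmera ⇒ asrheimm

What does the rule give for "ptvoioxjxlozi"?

ipztovloxijox

The transformation: take characters alternately from the front and the back (1st, last, 2nd, 2nd-last, ...), then swap each adjacent pair of characters (1↔2, 3↔4, ...).
On "ptvoioxjxlozi" that produces "ipztovloxijox".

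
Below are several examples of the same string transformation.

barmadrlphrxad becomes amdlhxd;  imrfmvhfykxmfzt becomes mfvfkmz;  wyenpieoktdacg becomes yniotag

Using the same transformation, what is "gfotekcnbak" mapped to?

The pattern: keep every other character starting from the second (positions 2nd, 4th, 6th, ...).
On "gfotekcnbak" that produces "ftkna".

ftkna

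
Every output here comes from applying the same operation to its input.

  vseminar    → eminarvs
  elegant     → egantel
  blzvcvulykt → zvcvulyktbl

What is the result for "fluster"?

The rule is to move the first 2 characters to the end (rotate left by 2).
"fluster" → "usterfl".

usterfl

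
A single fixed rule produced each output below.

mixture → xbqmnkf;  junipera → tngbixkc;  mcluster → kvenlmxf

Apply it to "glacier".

ketvbxz

Rule — shift every letter 7 places backward in the alphabet (wrapping around), then swap the first and last characters.
Working it through for "glacier": intermediate "zetvbxk", final "ketvbxz".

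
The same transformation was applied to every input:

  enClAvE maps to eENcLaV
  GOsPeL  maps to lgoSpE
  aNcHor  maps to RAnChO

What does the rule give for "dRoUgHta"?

ADrOuGhT

The pattern: flip the case of every letter, then move the last character to the front.
Starting from "dRoUgHta": after the first operation, "DrOuGhTA"; after the second, "ADrOuGhT".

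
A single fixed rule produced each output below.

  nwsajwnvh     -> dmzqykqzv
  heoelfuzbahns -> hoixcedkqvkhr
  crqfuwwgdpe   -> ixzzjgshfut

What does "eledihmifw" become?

glkplizhoh

In each case the input is transformed by: shift every letter 3 places forward in the alphabet (wrapping around), then move the first 3 characters to the end (rotate left by 3).
"eledihmifw" → "hohglkpliz" → "glkplizhoh".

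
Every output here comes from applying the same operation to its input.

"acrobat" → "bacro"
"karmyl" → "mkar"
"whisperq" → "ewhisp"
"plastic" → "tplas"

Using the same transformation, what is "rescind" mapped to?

The transformation: delete the last 2 characters, then move the last character to the front.
Starting from "rescind": after the first operation, "resci"; after the second, "iresc".

iresc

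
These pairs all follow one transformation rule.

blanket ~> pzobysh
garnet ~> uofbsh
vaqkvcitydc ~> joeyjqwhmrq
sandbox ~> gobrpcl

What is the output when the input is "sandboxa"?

What's happening: shift every letter 12 places backward in the alphabet (wrapping around).
"sandboxa" → "gobrpclo".

gobrpclo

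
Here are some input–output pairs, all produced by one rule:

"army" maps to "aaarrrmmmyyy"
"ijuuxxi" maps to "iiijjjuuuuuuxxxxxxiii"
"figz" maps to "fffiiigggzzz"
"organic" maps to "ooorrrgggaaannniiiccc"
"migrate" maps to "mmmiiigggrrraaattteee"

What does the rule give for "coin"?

cccoooiiinnn

Rule — repeat every character 3 times.
Doing the same to "coin": "cccoooiiinnn".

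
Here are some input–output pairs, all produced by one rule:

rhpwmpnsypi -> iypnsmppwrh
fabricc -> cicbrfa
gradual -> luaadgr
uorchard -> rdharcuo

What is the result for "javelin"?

nliveja

In each case the input is transformed by: swap each adjacent pair of characters (1↔2, 3↔4, ...), then reverse the string.
For "javelin" the result is "nliveja".
(Check on "uorchard": → "oucrahdr" → "rdharcuo" ✓)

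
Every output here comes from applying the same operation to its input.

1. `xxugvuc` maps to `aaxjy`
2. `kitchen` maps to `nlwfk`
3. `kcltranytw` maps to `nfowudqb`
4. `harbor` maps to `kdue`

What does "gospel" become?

jrvs

Looking at the pairs, the operation is to shift every letter 3 places forward in the alphabet (wrapping around), then delete the last 2 characters.
"gospel" → "jrvsho" → "jrvs".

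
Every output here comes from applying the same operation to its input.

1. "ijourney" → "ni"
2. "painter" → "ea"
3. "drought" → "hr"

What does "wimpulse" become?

What's happening: move the first 3 characters to the end (rotate left by 3), then keep one character in every 3, starting at position 3 (positions 3rd, 6th, 9th, ...).
"wimpulse" → "pulsewim" → "lw".
(Check on "ijourney": → "urneyijo" → "ni" ✓)

lw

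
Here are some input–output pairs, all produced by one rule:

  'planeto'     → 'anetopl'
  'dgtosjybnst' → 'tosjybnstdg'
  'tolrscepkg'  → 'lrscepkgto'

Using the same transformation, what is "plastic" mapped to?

asticpl

Rule — move the first 2 characters to the end (rotate left by 2).
Doing the same to "plastic": "asticpl".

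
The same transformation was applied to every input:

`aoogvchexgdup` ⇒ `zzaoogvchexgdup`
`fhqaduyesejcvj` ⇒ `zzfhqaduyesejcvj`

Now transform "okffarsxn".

zzokffarsxn

What's happening: prepend "zz".
Applying that to "okffarsxn" gives "zzokffarsxn".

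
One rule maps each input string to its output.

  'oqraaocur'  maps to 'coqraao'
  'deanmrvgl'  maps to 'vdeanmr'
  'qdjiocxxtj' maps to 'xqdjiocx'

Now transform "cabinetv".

The transformation: delete the last 2 characters, then move the last character to the front.
Applying both steps to "cabinetv": "cabine", then "ecabin".

ecabin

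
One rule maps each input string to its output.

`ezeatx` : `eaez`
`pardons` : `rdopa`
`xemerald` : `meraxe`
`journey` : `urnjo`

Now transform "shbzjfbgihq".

bzjfbgish

Each output is the input with this applied: delete the last 2 characters, then move the first 2 characters to the end (rotate left by 2).
Applying both steps to "shbzjfbgihq": "shbzjfbgi", then "bzjfbgish".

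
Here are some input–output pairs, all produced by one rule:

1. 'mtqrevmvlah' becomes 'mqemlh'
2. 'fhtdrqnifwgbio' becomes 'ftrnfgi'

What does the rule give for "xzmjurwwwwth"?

The pattern: keep every other character starting from the first (positions 1st, 3rd, 5th, ...).
For "xzmjurwwwwth" the result is "xmuwwt".

xmuwwt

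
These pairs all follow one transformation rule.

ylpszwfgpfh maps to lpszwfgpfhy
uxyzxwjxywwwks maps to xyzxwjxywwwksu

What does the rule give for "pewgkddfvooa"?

ewgkddfvooap

Rule — move the first character to the end.
For "pewgkddfvooa" the result is "ewgkddfvooap".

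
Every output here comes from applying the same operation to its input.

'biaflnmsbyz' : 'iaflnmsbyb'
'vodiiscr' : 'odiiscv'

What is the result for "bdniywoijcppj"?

dniywoijcppb

The transformation: delete the last character, then move the first character to the end.
Applying both steps to "bdniywoijcppj": "bdniywoijcpp", then "dniywoijcppb".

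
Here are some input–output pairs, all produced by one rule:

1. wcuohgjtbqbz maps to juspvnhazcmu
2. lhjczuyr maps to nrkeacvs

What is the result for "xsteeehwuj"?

Looking at the pairs, the operation is to shift every letter 7 places backward in the alphabet (wrapping around), then move the last 3 characters to the front (rotate right by 3).
Working it through for "xsteeehwuj": intermediate "qlmxxxapnc", final "pncqlmxxxa".

pncqlmxxxa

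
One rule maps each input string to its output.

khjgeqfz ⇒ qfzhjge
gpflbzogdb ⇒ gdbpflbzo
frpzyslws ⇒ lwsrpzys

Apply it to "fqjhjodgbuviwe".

iweqjhjodgbuv

The transformation: delete the first character, then move the last 3 characters to the front (rotate right by 3).
Starting from "fqjhjodgbuviwe": after the first operation, "qjhjodgbuviwe"; after the second, "iweqjhjodgbuv".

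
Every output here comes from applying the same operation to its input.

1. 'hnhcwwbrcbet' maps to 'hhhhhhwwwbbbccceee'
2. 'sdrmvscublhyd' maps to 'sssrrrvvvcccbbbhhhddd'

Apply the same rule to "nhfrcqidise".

What's happening: keep every other character starting from the first (positions 1st, 3rd, 5th, ...), then repeat every character 3 times.
"nhfrcqidise" → "nfciie" → "nnnfffccciiiiiieee".

nnnfffccciiiiiieee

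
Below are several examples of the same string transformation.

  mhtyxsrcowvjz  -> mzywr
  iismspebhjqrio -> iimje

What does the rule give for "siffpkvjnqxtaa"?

safqv

The pattern: keep one character in every 3, starting at position 1 (positions 1st, 4th, 7th, ...), then take characters alternately from the front and the back (1st, last, 2nd, 2nd-last, ...).
For "siffpkvjnqxtaa" the result is "safqv".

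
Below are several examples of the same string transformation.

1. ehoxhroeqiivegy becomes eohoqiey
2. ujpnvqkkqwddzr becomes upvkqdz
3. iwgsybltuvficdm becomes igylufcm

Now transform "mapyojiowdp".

The pattern: keep every other character starting from the first (positions 1st, 3rd, 5th, ...).
Applying that to "mapyojiowdp" gives "mpoiwp".

mpoiwp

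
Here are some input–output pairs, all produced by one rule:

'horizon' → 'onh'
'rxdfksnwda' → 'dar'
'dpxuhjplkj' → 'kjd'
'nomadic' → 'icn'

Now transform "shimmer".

ers

The pattern: move the first character to the end, then keep only the last 3 characters.
On "shimmer": the first step gives "himmers", and the second then gives "ers".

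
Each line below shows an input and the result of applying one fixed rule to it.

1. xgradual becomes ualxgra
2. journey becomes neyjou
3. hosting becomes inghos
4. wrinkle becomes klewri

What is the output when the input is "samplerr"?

The pattern: move the last 3 characters to the front (rotate right by 3), then delete the last character.
"samplerr" → "errsampl" → "errsamp".

errsamp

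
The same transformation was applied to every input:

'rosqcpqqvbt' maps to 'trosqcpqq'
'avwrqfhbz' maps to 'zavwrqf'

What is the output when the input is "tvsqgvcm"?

In each case the input is transformed by: move the last character to the front, then delete the last 2 characters.
Applying both steps to "tvsqgvcm": "mtvsqgvc", then "mtvsqg".

mtvsqg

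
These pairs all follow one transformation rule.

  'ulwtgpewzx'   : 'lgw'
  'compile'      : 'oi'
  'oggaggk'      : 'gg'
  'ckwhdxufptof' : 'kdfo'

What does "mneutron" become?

What's happening: keep one character in every 3, starting at position 2 (positions 2nd, 5th, 8th, ...).
For "mneutron" the result is "ntn".

ntn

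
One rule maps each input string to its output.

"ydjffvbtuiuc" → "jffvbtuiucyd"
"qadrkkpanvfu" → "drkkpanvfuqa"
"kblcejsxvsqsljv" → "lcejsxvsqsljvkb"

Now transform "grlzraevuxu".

The transformation: move the first 2 characters to the end (rotate left by 2).
On "grlzraevuxu" that produces "lzraevuxugr".

lzraevuxugr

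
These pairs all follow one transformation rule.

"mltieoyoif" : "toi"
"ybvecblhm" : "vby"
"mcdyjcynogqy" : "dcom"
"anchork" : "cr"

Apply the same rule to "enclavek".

The pattern: swap the first and last characters, then keep one character in every 3, starting at position 3 (positions 3rd, 6th, 9th, ...).
"enclavek" → "knclavee" → "cv".

cv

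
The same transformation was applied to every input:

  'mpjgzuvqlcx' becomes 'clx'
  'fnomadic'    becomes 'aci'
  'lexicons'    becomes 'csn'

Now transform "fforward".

wdr

Each output is the input with this applied: swap each adjacent pair of characters (1↔2, 3↔4, ...), then keep only the last 3 characters.
"fforward" → "ffroawdr" → "wdr".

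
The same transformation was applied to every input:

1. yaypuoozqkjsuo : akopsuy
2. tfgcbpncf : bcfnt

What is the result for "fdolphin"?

Looking at the pairs, the operation is to sort the characters into alphabetical order, then keep every other character starting from the first (positions 1st, 3rd, 5th, ...).
For "fdolphin" the result is "dhlo".
(Check on "tfgcbpncf": → "bccffgnpt" → "bcfnt" ✓)

dhlo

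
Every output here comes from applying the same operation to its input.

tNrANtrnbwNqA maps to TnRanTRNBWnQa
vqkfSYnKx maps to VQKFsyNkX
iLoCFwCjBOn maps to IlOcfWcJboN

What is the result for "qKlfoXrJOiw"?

QkLFOxRjoIW

The rule is to flip the case of every letter.
For "qKlfoXrJOiw" the result is "QkLFOxRjoIW".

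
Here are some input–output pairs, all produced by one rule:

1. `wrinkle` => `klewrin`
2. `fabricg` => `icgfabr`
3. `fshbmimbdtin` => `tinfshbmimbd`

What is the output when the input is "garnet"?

In each case the input is transformed by: move the last 3 characters to the front (rotate right by 3).
So "garnet" becomes "netgar".

netgar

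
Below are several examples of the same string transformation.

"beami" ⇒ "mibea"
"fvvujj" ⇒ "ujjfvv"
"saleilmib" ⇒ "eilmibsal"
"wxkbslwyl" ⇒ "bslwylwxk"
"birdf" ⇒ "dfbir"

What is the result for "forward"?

wardfor

What's happening: move the first 3 characters to the end (rotate left by 3).
For "forward" the result is "wardfor".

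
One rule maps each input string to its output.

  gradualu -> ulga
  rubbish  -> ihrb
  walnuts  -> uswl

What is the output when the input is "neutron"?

rnnu

Each output is the input with this applied: keep every other character starting from the first (positions 1st, 3rd, 5th, ...), then move the first 2 characters to the end (rotate left by 2).
For "neutron", step one produces "nurn"; step two turns that into "rnnu".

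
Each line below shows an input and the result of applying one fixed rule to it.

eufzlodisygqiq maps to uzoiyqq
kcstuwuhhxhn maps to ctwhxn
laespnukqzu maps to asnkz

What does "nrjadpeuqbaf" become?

What's happening: keep every other character starting from the second (positions 2nd, 4th, 6th, ...).
Doing the same to "nrjadpeuqbaf": "rapubf".

rapubf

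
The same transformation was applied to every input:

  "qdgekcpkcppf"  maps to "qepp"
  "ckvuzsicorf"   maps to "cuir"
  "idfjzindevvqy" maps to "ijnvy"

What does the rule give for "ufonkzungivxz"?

unuiz

The rule is to keep one character in every 3, starting at position 1 (positions 1st, 4th, 7th, ...).
"ufonkzungivxz" → "unuiz".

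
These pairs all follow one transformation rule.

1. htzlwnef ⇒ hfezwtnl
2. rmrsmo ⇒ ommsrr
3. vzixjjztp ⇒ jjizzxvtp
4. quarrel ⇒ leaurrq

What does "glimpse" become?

Looking at the pairs, the operation is to sort the characters into reverse alphabetical order, then move the last 3 characters to the front (rotate right by 3).
"glimpse" → "spmlige" → "igespml".

igespml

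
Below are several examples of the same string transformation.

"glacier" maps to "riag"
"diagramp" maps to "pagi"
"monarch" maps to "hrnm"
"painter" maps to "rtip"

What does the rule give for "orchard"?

The transformation: reverse the string, then keep every other character starting from the first (positions 1st, 3rd, 5th, ...).
So "orchard" becomes "daco".

daco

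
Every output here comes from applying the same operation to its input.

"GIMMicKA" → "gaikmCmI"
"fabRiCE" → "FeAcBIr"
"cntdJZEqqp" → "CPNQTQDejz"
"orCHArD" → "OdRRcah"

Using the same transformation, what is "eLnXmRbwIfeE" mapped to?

The pattern: flip the case of every letter, then take characters alternately from the front and the back (1st, last, 2nd, 2nd-last, ...).
Working it through for "eLnXmRbwIfeE": intermediate "ElNxMrBWiFEe", final "EelENFxiMWrB".

EelENFxiMWrB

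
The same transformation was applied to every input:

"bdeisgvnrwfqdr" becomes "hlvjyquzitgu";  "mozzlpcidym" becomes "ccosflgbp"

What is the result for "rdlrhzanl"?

oukcdqo

The pattern: delete the first 2 characters, then shift every letter 3 places forward in the alphabet (wrapping around).
For "rdlrhzanl", step one produces "lrhzanl"; step two turns that into "oukcdqo".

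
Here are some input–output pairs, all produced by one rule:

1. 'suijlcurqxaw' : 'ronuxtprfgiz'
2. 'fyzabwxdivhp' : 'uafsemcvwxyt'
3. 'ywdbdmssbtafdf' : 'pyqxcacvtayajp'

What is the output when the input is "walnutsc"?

Each output is the input with this applied: shift every letter 3 places backward in the alphabet (wrapping around), then swap the front and back halves of the string.
For "walnutsc", step one produces "txikrqpz"; step two turns that into "rqpztxik".
(Check on "fyzabwxdivhp": → "cvwxytuafsem" → "uafsemcvwxyt" ✓)

rqpztxik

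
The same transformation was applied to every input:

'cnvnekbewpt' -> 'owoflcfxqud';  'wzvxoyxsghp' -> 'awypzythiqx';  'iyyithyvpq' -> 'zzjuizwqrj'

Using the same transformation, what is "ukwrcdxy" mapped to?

Each output is the input with this applied: move the first character to the end, then shift every letter 1 place forward in the alphabet (wrapping around).
So "ukwrcdxy" becomes "lxsdeyzv".
(Check on "wzvxoyxsghp": → "zvxoyxsghpw" → "awypzythiqx" ✓)

lxsdeyzv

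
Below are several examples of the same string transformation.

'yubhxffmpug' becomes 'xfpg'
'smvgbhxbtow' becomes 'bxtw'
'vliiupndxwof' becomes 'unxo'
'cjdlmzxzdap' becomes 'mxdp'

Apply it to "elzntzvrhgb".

tvhb

Looking at the pairs, the operation is to keep every other character starting from the first (positions 1st, 3rd, 5th, ...), then keep only the last 4 characters.
On "elzntzvrhgb": the first step gives "eztvhb", and the second then gives "tvhb".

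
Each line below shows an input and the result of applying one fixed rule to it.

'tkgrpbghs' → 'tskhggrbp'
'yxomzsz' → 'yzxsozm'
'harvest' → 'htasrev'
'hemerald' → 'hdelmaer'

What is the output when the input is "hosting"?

hgonsit

In each case the input is transformed by: take characters alternately from the front and the back (1st, last, 2nd, 2nd-last, ...).
"hosting" → "hgonsit".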